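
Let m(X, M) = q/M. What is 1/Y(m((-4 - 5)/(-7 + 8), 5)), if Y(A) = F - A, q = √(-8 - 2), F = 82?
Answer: 205/16811 + I*√10/33622 ≈ 0.012194 + 9.4054e-5*I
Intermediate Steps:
q = I*√10 (q = √(-10) = I*√10 ≈ 3.1623*I)
m(X, M) = I*√10/M (m(X, M) = (I*√10)/M = I*√10/M)
Y(A) = 82 - A
1/Y(m((-4 - 5)/(-7 + 8), 5)) = 1/(82 - I*√10/5)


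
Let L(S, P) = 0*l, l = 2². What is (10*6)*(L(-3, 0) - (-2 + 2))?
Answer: 0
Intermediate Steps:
l = 4
L(S, P) = 0 (L(S, P) = 0*4 = 0)
(10*6)*(L(-3, 0) - (-2 + 2)) = (10*6)*(0 - (-2 + 2)) = 60*(0 - 1*0) = 60*(0 + 0) = 60*0 = 0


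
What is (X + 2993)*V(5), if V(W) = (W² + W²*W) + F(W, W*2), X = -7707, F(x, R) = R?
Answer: -754240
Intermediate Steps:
V(W) = W² + W³ + 2*W (V(W) = (W² + W²*W) + W*2 = (W² + W³) + 2*W = W² + W³ + 2*W)
(X + 2993)*V(5) = (-7707 + 2993)*(5*(2 + 5 + 5²)) = -23570*(2 + 5 + 25) = -23570*32 = -4714*160 = -754240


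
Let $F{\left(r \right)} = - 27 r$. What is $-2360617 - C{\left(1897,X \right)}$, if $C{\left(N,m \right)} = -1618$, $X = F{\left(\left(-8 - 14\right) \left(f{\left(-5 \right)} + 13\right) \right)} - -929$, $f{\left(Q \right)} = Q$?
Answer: $-2358999$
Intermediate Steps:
$X = 5681$ ($X = - 27 \left(-8 - 14\right) \left(-5 + 13\right) - -929 = - 27 \left(\left(-22\right) 8\right) + 929 = \left(-27\right) \left(-176\right) + 929 = 4752 + 929 = 5681$)
$-2360617 - C{\left(1897,X \right)} = -2360617 - -1618 = -2360617 + 1618 = -2358999$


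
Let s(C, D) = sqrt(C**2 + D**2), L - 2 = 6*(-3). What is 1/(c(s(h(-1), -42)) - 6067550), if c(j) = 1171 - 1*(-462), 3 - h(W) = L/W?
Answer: -1/6065917 ≈ -1.6486e-7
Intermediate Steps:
L = -16 (L = 2 + 6*(-3) = 2 - 18 = -16)
h(W) = 3 + 16/W (h(W) = 3 - (-16)/W = 3 + 16/W)
c(j) = 1633 (c(j) = 1171 + 462 = 1633)
1/(c(s(h(-1), -42)) - 6067550) = 1/(1633 - 6067550) = 1/(-6065917) = -1/6065917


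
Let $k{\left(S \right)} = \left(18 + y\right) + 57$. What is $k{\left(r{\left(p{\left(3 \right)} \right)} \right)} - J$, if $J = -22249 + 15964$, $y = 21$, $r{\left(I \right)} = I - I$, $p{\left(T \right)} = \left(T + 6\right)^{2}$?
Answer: $6381$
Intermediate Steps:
$p{\left(T \right)} = \left(6 + T\right)^{2}$
$r{\left(I \right)} = 0$
$k{\left(S \right)} = 96$ ($k{\left(S \right)} = \left(18 + 21\right) + 57 = 39 + 57 = 96$)
$J = -6285$
$k{\left(r{\left(p{\left(3 \right)} \right)} \right)} - J = 96 - -6285 = 96 + 6285 = 6381$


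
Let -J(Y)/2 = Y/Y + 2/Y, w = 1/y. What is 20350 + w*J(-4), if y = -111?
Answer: 2258851/111 ≈ 20350.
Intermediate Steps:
w = -1/111 (w = 1/(-111) = -1/111 ≈ -0.0090090)
J(Y) = -2 - 4/Y (J(Y) = -2*(Y/Y + 2/Y) = -2*(1 + 2/Y) = -2 - 4/Y)
20350 + w*J(-4) = 20350 - (-2 - 4/(-4))/111 = 20350 - (-2 - 4*(-¼))/111 = 20350 - (-2 + 1)/111 = 20350 - 1/111*(-1) = 20350 + 1/111 = 2258851/111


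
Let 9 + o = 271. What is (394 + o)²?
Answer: 430336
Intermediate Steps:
o = 262 (o = -9 + 271 = 262)
(394 + o)² = (394 + 262)² = 656² = 430336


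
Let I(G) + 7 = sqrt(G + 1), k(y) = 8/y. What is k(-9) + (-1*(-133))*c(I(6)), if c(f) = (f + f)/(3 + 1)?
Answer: -8395/18 + 133*sqrt(7)/2 ≈ -290.45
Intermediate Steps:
I(G) = -7 + sqrt(1 + G) (I(G) = -7 + sqrt(G + 1) = -7 + sqrt(1 + G))
c(f) = f/2 (c(f) = (2*f)/4 = f/2)
k(-9) + (-1*(-133))*c(I(6)) = 8/(-9) + (-1*(-133))*((-7 + sqrt(1 + 6))/2) = 8*(-1/9) + 133*((-7 + sqrt(7))/2) = -8/9 + 133*(-7/2 + sqrt(7)/2) = -8/9 + (-931/2 + 133*sqrt(7)/2) = -8395/18 + 133*sqrt(7)/2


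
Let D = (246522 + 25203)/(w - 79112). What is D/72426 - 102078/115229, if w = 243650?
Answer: -405471593084213/457721436834684 ≈ -0.88585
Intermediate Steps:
D = 90575/54846 (D = (246522 + 25203)/(243650 - 79112) = 271725/164538 = 271725*(1/164538) = 90575/54846 ≈ 1.6514)
D/72426 - 102078/115229 = (90575/54846)/72426 - 102078/115229 = (90575/54846)*(1/72426) - 102078*1/115229 = 90575/3972276396 - 102078/115229 = -405471593084213/457721436834684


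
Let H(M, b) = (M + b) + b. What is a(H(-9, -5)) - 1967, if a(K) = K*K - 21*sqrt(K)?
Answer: -1606 - 21*I*sqrt(19) ≈ -1606.0 - 91.537*I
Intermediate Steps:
H(M, b) = M + 2*b
a(K) = K**2 - 21*sqrt(K)
a(H(-9, -5)) - 1967 = ((-9 + 2*(-5))**2 - 21*sqrt(-9 + 2*(-5))) - 1967 = ((-9 - 10)**2 - 21*sqrt(-9 - 10)) - 1967 = ((-19)**2 - 21*I*sqrt(19)) - 1967 = (361 - 21*I*sqrt(19)) - 1967 = -1606 - 21*I*sqrt(19)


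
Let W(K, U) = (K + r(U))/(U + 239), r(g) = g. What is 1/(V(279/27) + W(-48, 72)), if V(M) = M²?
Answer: 2799/299087 ≈ 0.0093585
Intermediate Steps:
W(K, U) = (K + U)/(239 + U) (W(K, U) = (K + U)/(U + 239) = (K + U)/(239 + U))
1/(V(279/27) + W(-48, 72)) = 1/((279/27)² + (-48 + 72)/(239 + 72)) = 1/((279*(1/27))² + 24/311) = 1/((31/3)² + (1/311)*24) = 1/(961/9 + 24/311) = 1/(299087/2799) = 2799/299087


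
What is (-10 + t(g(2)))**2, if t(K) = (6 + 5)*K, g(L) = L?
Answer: 144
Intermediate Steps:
t(K) = 11*K
(-10 + t(g(2)))**2 = (-10 + 11*2)**2 = (-10 + 22)**2 = 12**2 = 144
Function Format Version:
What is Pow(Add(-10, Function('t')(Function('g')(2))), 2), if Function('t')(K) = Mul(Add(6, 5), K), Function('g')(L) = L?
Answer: 144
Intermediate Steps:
Function('t')(K) = Mul(11, K)
Pow(Add(-10, Function('t')(Function('g')(2))), 2) = Pow(Add(-10, Mul(11, 2)), 2) = Pow(Add(-10, 22), 2) = Pow(12, 2) = 144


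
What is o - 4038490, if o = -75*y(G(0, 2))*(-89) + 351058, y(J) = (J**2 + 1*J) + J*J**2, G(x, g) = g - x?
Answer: -3593982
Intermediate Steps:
y(J) = J + J**2 + J**3 (y(J) = (J**2 + J) + J**3 = (J + J**2) + J**3 = J + J**2 + J**3)
o = 444508 (o = -75*(2 - 1*0)*(1 + (2 - 1*0) + (2 - 1*0)**2)*(-89) + 351058 = -75*(2 + 0)*(1 + (2 + 0) + (2 + 0)**2)*(-89) + 351058 = -150*(1 + 2 + 2**2)*(-89) + 351058 = -150*(1 + 2 + 4)*(-89) + 351058 = -150*7*(-89) + 351058 = -75*14*(-89) + 351058 = -1050*(-89) + 351058 = 93450 + 351058 = 444508)
o - 4038490 = 444508 - 4038490 = -3593982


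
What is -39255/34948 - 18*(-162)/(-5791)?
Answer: -329234073/202383868 ≈ -1.6268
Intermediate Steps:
-39255/34948 - 18*(-162)/(-5791) = -39255*1/34948 + 2916*(-1/5791) = -39255/34948 - 2916/5791 = -329234073/202383868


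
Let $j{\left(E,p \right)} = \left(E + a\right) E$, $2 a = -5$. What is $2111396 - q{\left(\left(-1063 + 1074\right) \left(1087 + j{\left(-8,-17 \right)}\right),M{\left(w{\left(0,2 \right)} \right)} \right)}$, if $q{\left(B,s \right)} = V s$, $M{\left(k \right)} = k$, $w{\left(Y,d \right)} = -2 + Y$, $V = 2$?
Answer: $2111400$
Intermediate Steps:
$a = - \frac{5}{2}$ ($a = \frac{1}{2} \left(-5\right) = - \frac{5}{2} \approx -2.5$)
$j{\left(E,p \right)} = E \left(- \frac{5}{2} + E\right)$ ($j{\left(E,p \right)} = \left(E - \frac{5}{2}\right) E = \left(- \frac{5}{2} + E\right) E = E \left(- \frac{5}{2} + E\right)$)
$q{\left(B,s \right)} = 2 s$
$2111396 - q{\left(\left(-1063 + 1074\right) \left(1087 + j{\left(-8,-17 \right)}\right),M{\left(w{\left(0,2 \right)} \right)} \right)} = 2111396 - 2 \left(-2 + 0\right) = 2111396 - 2 \left(-2\right) = 2111396 - -4 = 2111396 + 4 = 2111400$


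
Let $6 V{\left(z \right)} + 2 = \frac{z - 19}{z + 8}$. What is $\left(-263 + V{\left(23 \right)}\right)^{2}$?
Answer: $\frac{599662144}{8649} \approx 69333.0$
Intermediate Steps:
$V{\left(z \right)} = - \frac{1}{3} + \frac{-19 + z}{6 \left(8 + z\right)}$ ($V{\left(z \right)} = - \frac{1}{3} + \frac{\left(z - 19\right) \frac{1}{z + 8}}{6} = - \frac{1}{3} + \frac{\left(-19 + z\right) \frac{1}{8 + z}}{6} = - \frac{1}{3} + \frac{\frac{1}{8 + z} \left(-19 + z\right)}{6} = - \frac{1}{3} + \frac{-19 + z}{6 \left(8 + z\right)}$)
$\left(-263 + V{\left(23 \right)}\right)^{2} = \left(-263 + \frac{-35 - 23}{6 \left(8 + 23\right)}\right)^{2} = \left(-263 + \frac{-35 - 23}{6 \cdot 31}\right)^{2} = \left(-263 + \frac{1}{6} \cdot \frac{1}{31} \left(-58\right)\right)^{2} = \left(-263 - \frac{29}{93}\right)^{2} = \left(- \frac{24488}{93}\right)^{2} = \frac{599662144}{8649}$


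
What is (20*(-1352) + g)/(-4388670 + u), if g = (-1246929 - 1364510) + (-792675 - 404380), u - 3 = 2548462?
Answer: 3835534/1840205 ≈ 2.0843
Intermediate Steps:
u = 2548465 (u = 3 + 2548462 = 2548465)
g = -3808494 (g = -2611439 - 1197055 = -3808494)
(20*(-1352) + g)/(-4388670 + u) = (20*(-1352) - 3808494)/(-4388670 + 2548465) = (-27040 - 3808494)/(-1840205) = -3835534*(-1/1840205) = 3835534/1840205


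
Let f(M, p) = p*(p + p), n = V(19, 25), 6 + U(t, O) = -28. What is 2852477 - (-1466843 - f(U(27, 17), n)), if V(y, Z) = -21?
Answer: 4320202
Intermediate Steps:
U(t, O) = -34 (U(t, O) = -6 - 28 = -34)
n = -21
f(M, p) = 2*p**2 (f(M, p) = p*(2*p) = 2*p**2)
2852477 - (-1466843 - f(U(27, 17), n)) = 2852477 - (-1466843 - 2*(-21)**2) = 2852477 - (-1466843 - 2*441) = 2852477 - (-1466843 - 1*882) = 2852477 - (-1466843 - 882) = 2852477 - 1*(-1467725) = 2852477 + 1467725 = 4320202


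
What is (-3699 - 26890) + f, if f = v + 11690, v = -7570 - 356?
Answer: -26825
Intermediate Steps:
v = -7926
f = 3764 (f = -7926 + 11690 = 3764)
(-3699 - 26890) + f = (-3699 - 26890) + 3764 = -30589 + 3764 = -26825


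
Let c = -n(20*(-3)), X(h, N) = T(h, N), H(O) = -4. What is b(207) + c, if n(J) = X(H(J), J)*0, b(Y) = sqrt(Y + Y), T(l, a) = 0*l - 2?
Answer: 3*sqrt(46) ≈ 20.347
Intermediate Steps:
T(l, a) = -2 (T(l, a) = 0 - 2 = -2)
b(Y) = sqrt(2)*sqrt(Y) (b(Y) = sqrt(2*Y) = sqrt(2)*sqrt(Y))
X(h, N) = -2
n(J) = 0 (n(J) = -2*0 = 0)
c = 0 (c = -1*0 = 0)
b(207) + c = sqrt(2)*sqrt(207) + 0 = sqrt(2)*(3*sqrt(23)) + 0 = 3*sqrt(46) + 0 = 3*sqrt(46)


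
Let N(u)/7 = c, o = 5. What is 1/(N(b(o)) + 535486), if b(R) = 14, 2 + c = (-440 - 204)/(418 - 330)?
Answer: 22/11779257 ≈ 1.8677e-6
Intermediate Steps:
c = -205/22 (c = -2 + (-440 - 204)/(418 - 330) = -2 - 644/88 = -2 - 644*1/88 = -2 - 161/22 = -205/22 ≈ -9.3182)
N(u) = -1435/22 (N(u) = 7*(-205/22) = -1435/22)
1/(N(b(o)) + 535486) = 1/(-1435/22 + 535486) = 1/(11779257/22) = 22/11779257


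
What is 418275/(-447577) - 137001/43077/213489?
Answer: -98633666397568/105541705322379 ≈ -0.93455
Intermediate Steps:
418275/(-447577) - 137001/43077/213489 = 418275*(-1/447577) - 137001*1/43077*(1/213489) = -32175/34429 - 45667/14359*1/213489 = -32175/34429 - 45667/3065488551 = -98633666397568/105541705322379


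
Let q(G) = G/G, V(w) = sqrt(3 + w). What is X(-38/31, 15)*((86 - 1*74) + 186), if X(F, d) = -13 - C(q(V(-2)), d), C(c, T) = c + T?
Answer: -5742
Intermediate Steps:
q(G) = 1
C(c, T) = T + c
X(F, d) = -14 - d (X(F, d) = -13 - (d + 1) = -13 - (1 + d) = -13 + (-1 - d) = -14 - d)
X(-38/31, 15)*((86 - 1*74) + 186) = (-14 - 1*15)*((86 - 1*74) + 186) = (-14 - 15)*((86 - 74) + 186) = -29*(12 + 186) = -29*198 = -5742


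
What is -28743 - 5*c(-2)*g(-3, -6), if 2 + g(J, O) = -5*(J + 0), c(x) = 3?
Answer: -28938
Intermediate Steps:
g(J, O) = -2 - 5*J (g(J, O) = -2 - 5*(J + 0) = -2 - 5*J)
-28743 - 5*c(-2)*g(-3, -6) = -28743 - 5*3*(-2 - 5*(-3)) = -28743 - 15*(-2 + 15) = -28743 - 15*13 = -28743 - 1*195 = -28743 - 195 = -28938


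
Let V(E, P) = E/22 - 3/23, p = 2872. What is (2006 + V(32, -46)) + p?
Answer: 1234469/253 ≈ 4879.3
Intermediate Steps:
V(E, P) = -3/23 + E/22 (V(E, P) = E*(1/22) - 3*1/23 = E/22 - 3/23 = -3/23 + E/22)
(2006 + V(32, -46)) + p = (2006 + (-3/23 + (1/22)*32)) + 2872 = (2006 + (-3/23 + 16/11)) + 2872 = (2006 + 335/253) + 2872 = 507853/253 + 2872 = 1234469/253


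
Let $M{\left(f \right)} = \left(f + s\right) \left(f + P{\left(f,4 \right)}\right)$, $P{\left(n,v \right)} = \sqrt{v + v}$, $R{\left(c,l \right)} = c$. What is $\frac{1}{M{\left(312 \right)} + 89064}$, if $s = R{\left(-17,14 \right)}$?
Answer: $\frac{22638}{4099745327} - \frac{295 \sqrt{2}}{16398981308} \approx 5.4964 \cdot 10^{-6}$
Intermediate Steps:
$s = -17$
$P{\left(n,v \right)} = \sqrt{2} \sqrt{v}$ ($P{\left(n,v \right)} = \sqrt{2 v} = \sqrt{2} \sqrt{v}$)
$M{\left(f \right)} = \left(-17 + f\right) \left(f + 2 \sqrt{2}\right)$ ($M{\left(f \right)} = \left(f - 17\right) \left(f + \sqrt{2} \sqrt{4}\right) = \left(-17 + f\right) \left(f + \sqrt{2} \cdot 2\right) = \left(-17 + f\right) \left(f + 2 \sqrt{2}\right)$)
$\frac{1}{M{\left(312 \right)} + 89064} = \frac{1}{\left(312^{2} - 34 \sqrt{2} - 5304 + 2 \cdot 312 \sqrt{2}\right) + 89064} = \frac{1}{\left(97344 - 34 \sqrt{2} - 5304 + 624 \sqrt{2}\right) + 89064} = \frac{1}{\left(92040 + 590 \sqrt{2}\right) + 89064} = \frac{1}{181104 + 590 \sqrt{2}}$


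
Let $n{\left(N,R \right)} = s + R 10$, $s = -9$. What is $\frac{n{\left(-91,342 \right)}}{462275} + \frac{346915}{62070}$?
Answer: $\frac{32116370479}{5738681850} \approx 5.5965$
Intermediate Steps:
$n{\left(N,R \right)} = -9 + 10 R$ ($n{\left(N,R \right)} = -9 + R 10 = -9 + 10 R$)
$\frac{n{\left(-91,342 \right)}}{462275} + \frac{346915}{62070} = \frac{-9 + 10 \cdot 342}{462275} + \frac{346915}{62070} = \left(-9 + 3420\right) \frac{1}{462275} + 346915 \cdot \frac{1}{62070} = 3411 \cdot \frac{1}{462275} + \frac{69383}{12414} = \frac{3411}{462275} + \frac{69383}{12414} = \frac{32116370479}{5738681850}$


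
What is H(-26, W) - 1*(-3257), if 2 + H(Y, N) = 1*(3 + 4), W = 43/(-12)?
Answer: 3262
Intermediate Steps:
W = -43/12 (W = 43*(-1/12) = -43/12 ≈ -3.5833)
H(Y, N) = 5 (H(Y, N) = -2 + 1*(3 + 4) = -2 + 1*7 = -2 + 7 = 5)
H(-26, W) - 1*(-3257) = 5 - 1*(-3257) = 5 + 3257 = 3262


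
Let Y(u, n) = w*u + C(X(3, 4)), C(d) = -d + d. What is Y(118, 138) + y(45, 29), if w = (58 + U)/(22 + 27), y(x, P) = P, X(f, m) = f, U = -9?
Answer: 147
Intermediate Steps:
w = 1 (w = (58 - 9)/(22 + 27) = 49/49 = 49*(1/49) = 1)
C(d) = 0
Y(u, n) = u (Y(u, n) = 1*u + 0 = u + 0 = u)
Y(118, 138) + y(45, 29) = 118 + 29 = 147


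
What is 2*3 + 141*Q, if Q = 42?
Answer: 5928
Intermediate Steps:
2*3 + 141*Q = 2*3 + 141*42 = 6 + 5922 = 5928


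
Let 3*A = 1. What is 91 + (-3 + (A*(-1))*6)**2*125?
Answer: 3216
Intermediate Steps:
A = 1/3 (A = (1/3)*1 = 1/3 ≈ 0.33333)
91 + (-3 + (A*(-1))*6)**2*125 = 91 + (-3 + ((1/3)*(-1))*6)**2*125 = 91 + (-3 - 1/3*6)**2*125 = 91 + (-3 - 2)**2*125 = 91 + (-5)**2*125 = 91 + 25*125 = 91 + 3125 = 3216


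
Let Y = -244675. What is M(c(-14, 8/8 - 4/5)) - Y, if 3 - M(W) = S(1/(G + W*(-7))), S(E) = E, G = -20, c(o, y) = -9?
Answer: 10521153/43 ≈ 2.4468e+5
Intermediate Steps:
M(W) = 3 - 1/(-20 - 7*W) (M(W) = 3 - 1/(-20 + W*(-7)) = 3 - 1/(-20 - 7*W))
M(c(-14, 8/8 - 4/5)) - Y = (61 + 21*(-9))/(20 + 7*(-9)) - 1*(-244675) = (61 - 189)/(20 - 63) + 244675 = -128/(-43) + 244675 = -1/43*(-128) + 244675 = 128/43 + 244675 = 10521153/43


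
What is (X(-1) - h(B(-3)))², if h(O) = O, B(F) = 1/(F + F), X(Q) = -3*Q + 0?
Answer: 361/36 ≈ 10.028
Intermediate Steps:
X(Q) = -3*Q
B(F) = 1/(2*F)
(X(-1) - h(B(-3)))² = (-3*(-1) - 1/(2*(-3)))² = (3 - (-1)/(2*3))² = (3 - 1*(-⅙))² = (3 + ⅙)² = (19/6)² = 361/36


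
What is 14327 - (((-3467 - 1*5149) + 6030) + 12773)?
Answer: 4140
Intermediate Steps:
14327 - (((-3467 - 1*5149) + 6030) + 12773) = 14327 - (((-3467 - 5149) + 6030) + 12773) = 14327 - ((-8616 + 6030) + 12773) = 14327 - (-2586 + 12773) = 14327 - 1*10187 = 14327 - 10187 = 4140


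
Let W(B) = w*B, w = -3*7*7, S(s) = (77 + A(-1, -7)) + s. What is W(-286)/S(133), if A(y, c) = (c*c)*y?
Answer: 6006/23 ≈ 261.13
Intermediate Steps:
A(y, c) = y*c**2 (A(y, c) = c**2*y = y*c**2)
S(s) = 28 + s (S(s) = (77 - 1*(-7)**2) + s = (77 - 1*49) + s = (77 - 49) + s = 28 + s)
w = -147 (w = -21*7 = -147)
W(B) = -147*B
W(-286)/S(133) = (-147*(-286))/(28 + 133) = 42042/161 = 42042*(1/161) = 6006/23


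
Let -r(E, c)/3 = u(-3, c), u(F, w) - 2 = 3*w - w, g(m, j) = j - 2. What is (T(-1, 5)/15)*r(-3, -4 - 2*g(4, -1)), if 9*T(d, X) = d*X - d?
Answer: 8/15 ≈ 0.53333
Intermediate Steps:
g(m, j) = -2 + j
u(F, w) = 2 + 2*w (u(F, w) = 2 + (3*w - w) = 2 + 2*w)
r(E, c) = -6 - 6*c (r(E, c) = -3*(2 + 2*c) = -6 - 6*c)
T(d, X) = -d/9 + X*d/9 (T(d, X) = (d*X - d)/9 = (X*d - d)/9 = (-d + X*d)/9 = -d/9 + X*d/9)
(T(-1, 5)/15)*r(-3, -4 - 2*g(4, -1)) = (((⅑)*(-1)*(-1 + 5))/15)*(-6 - 6*(-4 - 2*(-2 - 1))) = (((⅑)*(-1)*4)/15)*(-6 - 6*(-4 - 2*(-3))) = ((1/15)*(-4/9))*(-6 - 6*(-4 + 6)) = -4*(-6 - 6*2)/135 = -4*(-6 - 12)/135 = -4/135*(-18) = 8/15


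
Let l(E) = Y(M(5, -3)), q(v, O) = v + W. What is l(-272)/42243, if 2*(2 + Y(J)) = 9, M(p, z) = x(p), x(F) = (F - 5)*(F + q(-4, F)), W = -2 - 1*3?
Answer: 5/84486 ≈ 5.9181e-5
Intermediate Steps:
W = -5 (W = -2 - 3 = -5)
q(v, O) = -5 + v (q(v, O) = v - 5 = -5 + v)
x(F) = (-9 + F)*(-5 + F) (x(F) = (F - 5)*(F + (-5 - 4)) = (-5 + F)*(F - 9) = (-5 + F)*(-9 + F) = (-9 + F)*(-5 + F))
M(p, z) = 45 + p**2 - 14*p
Y(J) = 5/2 (Y(J) = -2 + (1/2)*9 = -2 + 9/2 = 5/2)
l(E) = 5/2
l(-272)/42243 = (5/2)/42243 = (5/2)*(1/42243) = 5/84486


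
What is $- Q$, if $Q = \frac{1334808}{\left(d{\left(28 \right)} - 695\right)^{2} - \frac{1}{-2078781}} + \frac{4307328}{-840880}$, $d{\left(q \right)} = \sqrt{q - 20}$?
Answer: $\frac{31245939522391796328981282012}{13246354057270207728334588795} - \frac{4008861782689055789160 \sqrt{2}}{252047456136813009767569} \approx 2.3363$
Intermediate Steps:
$d{\left(q \right)} = \sqrt{-20 + q}$
$Q = - \frac{269208}{52555} + \frac{1334808}{\frac{1}{2078781} + \left(-695 + 2 \sqrt{2}\right)^{2}}$ ($Q = \frac{1334808}{\left(\sqrt{-20 + 28} - 695\right)^{2} - \frac{1}{-2078781}} + \frac{4307328}{-840880} = \frac{1334808}{\left(\sqrt{8} - 695\right)^{2} - - \frac{1}{2078781}} + 4307328 \left(- \frac{1}{840880}\right) = \frac{1334808}{\left(2 \sqrt{2} - 695\right)^{2} + \frac{1}{2078781}} - \frac{269208}{52555} = \frac{1334808}{\left(-695 + 2 \sqrt{2}\right)^{2} + \frac{1}{2078781}} - \frac{269208}{52555} = \frac{1334808}{\frac{1}{2078781} + \left(-695 + 2 \sqrt{2}\right)^{2}} - \frac{269208}{52555} = - \frac{269208}{52555} + \frac{1334808}{\frac{1}{2078781} + \left(-695 + 2 \sqrt{2}\right)^{2}} \approx -2.3363$)
$- Q = - (- \frac{31245939522391796328981282012}{13246354057270207728334588795} + \frac{4008861782689055789160 \sqrt{2}}{252047456136813009767569}) = \frac{31245939522391796328981282012}{13246354057270207728334588795} - \frac{4008861782689055789160 \sqrt{2}}{252047456136813009767569}$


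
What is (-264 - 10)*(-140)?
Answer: 38360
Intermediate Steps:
(-264 - 10)*(-140) = -274*(-140) = 38360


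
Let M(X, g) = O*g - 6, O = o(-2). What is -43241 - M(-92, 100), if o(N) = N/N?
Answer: -43335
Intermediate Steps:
o(N) = 1
O = 1
M(X, g) = -6 + g (M(X, g) = 1*g - 6 = g - 6 = -6 + g)
-43241 - M(-92, 100) = -43241 - (-6 + 100) = -43241 - 1*94 = -43241 - 94 = -43335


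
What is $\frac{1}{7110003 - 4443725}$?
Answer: $\frac{1}{2666278} \approx 3.7505 \cdot 10^{-7}$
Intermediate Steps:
$\frac{1}{7110003 - 4443725} = \frac{1}{2666278}$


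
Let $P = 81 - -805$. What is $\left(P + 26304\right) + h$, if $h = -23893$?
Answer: $3297$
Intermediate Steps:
$P = 886$ ($P = 81 + 805 = 886$)
$\left(P + 26304\right) + h = \left(886 + 26304\right) - 23893 = 27190 - 23893 = 3297$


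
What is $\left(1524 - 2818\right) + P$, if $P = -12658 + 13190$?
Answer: $-762$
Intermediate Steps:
$P = 532$
$\left(1524 - 2818\right) + P = \left(1524 - 2818\right) + 532 = -1294 + 532 = -762$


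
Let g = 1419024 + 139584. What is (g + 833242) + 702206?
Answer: 3094056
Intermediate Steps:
g = 1558608
(g + 833242) + 702206 = (1558608 + 833242) + 702206 = 2391850 + 702206 = 3094056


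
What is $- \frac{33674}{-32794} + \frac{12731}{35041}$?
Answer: $\frac{798735524}{574567277} \approx 1.3902$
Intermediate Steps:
$- \frac{33674}{-32794} + \frac{12731}{35041} = \left(-33674\right) \left(- \frac{1}{32794}\right) + 12731 \cdot \frac{1}{35041} = \frac{16837}{16397} + \frac{12731}{35041} = \frac{798735524}{574567277}$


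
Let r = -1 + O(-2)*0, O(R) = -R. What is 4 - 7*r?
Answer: 11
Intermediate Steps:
r = -1 (r = -1 - 1*(-2)*0 = -1 + 2*0 = -1 + 0 = -1)
4 - 7*r = 4 - 7*(-1) = 4 + 7 = 11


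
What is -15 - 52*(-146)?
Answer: 7577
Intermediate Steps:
-15 - 52*(-146) = -15 + 7592 = 7577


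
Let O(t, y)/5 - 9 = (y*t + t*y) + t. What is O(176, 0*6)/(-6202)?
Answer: -925/6202 ≈ -0.14915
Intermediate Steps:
O(t, y) = 45 + 5*t + 10*t*y (O(t, y) = 45 + 5*((y*t + t*y) + t) = 45 + 5*((t*y + t*y) + t) = 45 + 5*(2*t*y + t) = 45 + 5*(t + 2*t*y) = 45 + (5*t + 10*t*y) = 45 + 5*t + 10*t*y)
O(176, 0*6)/(-6202) = (45 + 5*176 + 10*176*(0*6))/(-6202) = (45 + 880 + 10*176*0)*(-1/6202) = (45 + 880 + 0)*(-1/6202) = 925*(-1/6202) = -925/6202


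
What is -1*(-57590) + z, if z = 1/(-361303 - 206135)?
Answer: 32678754419/567438 ≈ 57590.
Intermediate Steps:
z = -1/567438 (z = 1/(-567438) = -1/567438 ≈ -1.7623e-6)
-1*(-57590) + z = -1*(-57590) - 1/567438 = 57590 - 1/567438 = 32678754419/567438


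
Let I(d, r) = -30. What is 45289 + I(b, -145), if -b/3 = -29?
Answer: 45259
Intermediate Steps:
b = 87 (b = -3*(-29) = 87)
45289 + I(b, -145) = 45289 - 30 = 45259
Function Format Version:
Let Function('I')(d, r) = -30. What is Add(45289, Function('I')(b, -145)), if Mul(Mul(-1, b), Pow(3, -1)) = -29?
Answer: 45259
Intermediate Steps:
b = 87 (b = Mul(-3, -29) = 87)
Add(45289, Function('I')(b, -145)) = Add(45289, -30) = 45259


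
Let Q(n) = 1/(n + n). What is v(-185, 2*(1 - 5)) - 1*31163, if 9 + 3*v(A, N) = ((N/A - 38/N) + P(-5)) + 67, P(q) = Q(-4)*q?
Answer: -138269861/4440 ≈ -31142.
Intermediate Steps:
Q(n) = 1/(2*n)
P(q) = -q/8 (P(q) = ((½)/(-4))*q = ((½)*(-¼))*q = -q/8)
v(A, N) = 469/24 - 38/(3*N) + N/(3*A) (v(A, N) = -3 + (((N/A - 38/N) - ⅛*(-5)) + 67)/3 = -3 + (((-38/N + N/A) + 5/8) + 67)/3 = -3 + ((5/8 - 38/N + N/A) + 67)/3 = -3 + (541/8 - 38/N + N/A)/3 = -3 + (541/24 - 38/(3*N) + N/(3*A)) = 469/24 - 38/(3*N) + N/(3*A))
v(-185, 2*(1 - 5)) - 1*31163 = (469/24 - 38*1/(2*(1 - 5))/3 + (⅓)*(2*(1 - 5))/(-185)) - 1*31163 = (469/24 - 38/(3*(2*(-4))) + (⅓)*(2*(-4))*(-1/185)) - 31163 = (469/24 - 38/3/(-8) + (⅓)*(-8)*(-1/185)) - 31163 = (469/24 - 38/3*(-⅛) + 8/555) - 31163 = (469/24 + 19/12 + 8/555) - 31163 = 93859/4440 - 31163 = -138269861/4440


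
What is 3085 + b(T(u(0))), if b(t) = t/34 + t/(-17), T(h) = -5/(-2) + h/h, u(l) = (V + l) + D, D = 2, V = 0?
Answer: 209773/68 ≈ 3084.9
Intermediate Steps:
u(l) = 2 + l (u(l) = (0 + l) + 2 = l + 2 = 2 + l)
T(h) = 7/2 (T(h) = -5*(-½) + 1 = 5/2 + 1 = 7/2)
b(t) = -t/34 (b(t) = t*(1/34) + t*(-1/17) = t/34 - t/17 = -t/34)
3085 + b(T(u(0))) = 3085 - 1/34*7/2 = 3085 - 7/68 = 209773/68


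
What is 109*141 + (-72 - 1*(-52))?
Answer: 15349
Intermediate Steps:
109*141 + (-72 - 1*(-52)) = 15369 + (-72 + 52) = 15369 - 20 = 15349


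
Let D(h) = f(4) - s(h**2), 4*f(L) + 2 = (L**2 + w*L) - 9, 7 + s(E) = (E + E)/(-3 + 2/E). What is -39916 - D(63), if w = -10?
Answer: -2026740273/47620 ≈ -42561.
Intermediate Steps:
s(E) = -7 + 2*E/(-3 + 2/E) (s(E) = -7 + (E + E)/(-3 + 2/E) = -7 + (2*E)/(-3 + 2/E) = -7 + 2*E/(-3 + 2/E))
f(L) = -11/4 - 5*L/2 + L**2/4 (f(L) = -1/2 + ((L**2 - 10*L) - 9)/4 = -1/2 + (-9 + L**2 - 10*L)/4 = -1/2 + (-9/4 - 5*L/2 + L**2/4) = -11/4 - 5*L/2 + L**2/4)
D(h) = -35/4 - (14 - 21*h**2 - 2*h**4)/(-2 + 3*h**2) (D(h) = (-11/4 - 5/2*4 + (1/4)*4**2) - (14 - 21*h**2 - 2*h**4)/(-2 + 3*h**2) = (-11/4 - 10 + (1/4)*16) - (14 - 21*h**2 - 2*h**4)/(-2 + 3*h**2) = (-11/4 - 10 + 4) - (14 - 21*h**2 - 2*h**4)/(-2 + 3*h**2) = -35/4 - (14 - 21*h**2 - 2*h**4)/(-2 + 3*h**2))
-39916 - D(63) = -39916 - (14 - 21*63**2 + 8*63**4)/(4*(-2 + 3*63**2)) = -39916 - (14 - 21*3969 + 8*15752961)/(4*(-2 + 3*3969)) = -39916 - (14 - 83349 + 126023688)/(4*(-2 + 11907)) = -39916 - 125940353/(4*11905) = -39916 - 1*125940353/47620 = -39916 - 125940353/47620 = -2026740273/47620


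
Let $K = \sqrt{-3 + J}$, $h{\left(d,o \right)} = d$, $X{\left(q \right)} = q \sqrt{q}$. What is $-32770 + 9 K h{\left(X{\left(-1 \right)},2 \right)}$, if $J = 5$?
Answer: $-32770 - 9 i \sqrt{2} \approx -32770.0 - 12.728 i$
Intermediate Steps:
$X{\left(q \right)} = q^{\frac{3}{2}}$
$K = \sqrt{2}$ ($K = \sqrt{-3 + 5} = \sqrt{2} \approx 1.4142$)
$-32770 + 9 K h{\left(X{\left(-1 \right)},2 \right)} = -32770 + 9 \sqrt{2} \left(-1\right)^{\frac{3}{2}} = -32770 + 9 \sqrt{2} \left(- i\right) = -32770 - 9 i \sqrt{2}$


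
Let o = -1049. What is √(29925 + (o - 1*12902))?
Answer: 7*√326 ≈ 126.39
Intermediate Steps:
√(29925 + (o - 1*12902)) = √(29925 + (-1049 - 1*12902)) = √(29925 + (-1049 - 12902)) = √(29925 - 13951) = √15974 = 7*√326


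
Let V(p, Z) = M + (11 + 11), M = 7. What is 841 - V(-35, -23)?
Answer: 812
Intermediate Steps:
V(p, Z) = 29 (V(p, Z) = 7 + (11 + 11) = 7 + 22 = 29)
841 - V(-35, -23) = 841 - 1*29 = 841 - 29 = 812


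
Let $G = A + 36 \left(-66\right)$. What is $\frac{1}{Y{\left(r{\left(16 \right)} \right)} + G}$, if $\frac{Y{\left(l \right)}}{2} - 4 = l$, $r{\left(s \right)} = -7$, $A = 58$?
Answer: $- \frac{1}{2324} \approx -0.00043029$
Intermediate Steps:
$G = -2318$ ($G = 58 + 36 \left(-66\right) = 58 - 2376 = -2318$)
$Y{\left(l \right)} = 8 + 2 l$
$\frac{1}{Y{\left(r{\left(16 \right)} \right)} + G} = \frac{1}{\left(8 + 2 \left(-7\right)\right) - 2318} = \frac{1}{\left(8 - 14\right) - 2318} = \frac{1}{-6 - 2318} = \frac{1}{-2324} = - \frac{1}{2324}$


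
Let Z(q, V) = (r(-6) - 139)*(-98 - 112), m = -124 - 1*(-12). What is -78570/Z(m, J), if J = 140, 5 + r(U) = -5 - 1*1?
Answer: -873/350 ≈ -2.4943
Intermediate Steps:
m = -112 (m = -124 + 12 = -112)
r(U) = -11 (r(U) = -5 + (-5 - 1*1) = -5 + (-5 - 1) = -5 - 6 = -11)
Z(q, V) = 31500 (Z(q, V) = (-11 - 139)*(-98 - 112) = -150*(-210) = 31500)
-78570/Z(m, J) = -78570/31500 = -78570*1/31500 = -873/350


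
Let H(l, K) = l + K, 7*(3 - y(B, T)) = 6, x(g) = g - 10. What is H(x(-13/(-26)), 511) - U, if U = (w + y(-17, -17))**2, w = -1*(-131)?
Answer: -1688101/98 ≈ -17226.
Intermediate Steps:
x(g) = -10 + g
w = 131
y(B, T) = 15/7 (y(B, T) = 3 - 1/7*6 = 3 - 6/7 = 15/7)
U = 868624/49 (U = (131 + 15/7)**2 = (932/7)**2 = 868624/49 ≈ 17727.)
H(l, K) = K + l
H(x(-13/(-26)), 511) - U = (511 + (-10 - 13/(-26))) - 1*868624/49 = (511 + (-10 - 13*(-1/26))) - 868624/49 = (511 + (-10 + 1/2)) - 868624/49 = (511 - 19/2) - 868624/49 = 1003/2 - 868624/49 = -1688101/98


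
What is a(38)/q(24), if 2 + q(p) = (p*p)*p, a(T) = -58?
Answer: -29/6911 ≈ -0.0041962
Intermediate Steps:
q(p) = -2 + p**3 (q(p) = -2 + (p*p)*p = -2 + p**2*p = -2 + p**3)
a(38)/q(24) = -58/(-2 + 24**3) = -58/(-2 + 13824) = -58/13822 = -58*1/13822 = -29/6911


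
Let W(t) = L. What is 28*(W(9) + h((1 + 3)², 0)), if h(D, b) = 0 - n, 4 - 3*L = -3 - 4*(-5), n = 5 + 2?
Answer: -952/3 ≈ -317.33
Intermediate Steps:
n = 7
L = -13/3 (L = 4/3 - (-3 - 4*(-5))/3 = 4/3 - (-3 + 20)/3 = 4/3 - ⅓*17 = 4/3 - 17/3 = -13/3 ≈ -4.3333)
W(t) = -13/3
h(D, b) = -7 (h(D, b) = 0 - 1*7 = 0 - 7 = -7)
28*(W(9) + h((1 + 3)², 0)) = 28*(-13/3 - 7) = 28*(-34/3) = -952/3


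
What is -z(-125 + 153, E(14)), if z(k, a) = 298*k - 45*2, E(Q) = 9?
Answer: -8254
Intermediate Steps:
z(k, a) = -90 + 298*k (z(k, a) = 298*k - 90 = -90 + 298*k)
-z(-125 + 153, E(14)) = -(-90 + 298*(-125 + 153)) = -(-90 + 298*28) = -(-90 + 8344) = -1*8254 = -8254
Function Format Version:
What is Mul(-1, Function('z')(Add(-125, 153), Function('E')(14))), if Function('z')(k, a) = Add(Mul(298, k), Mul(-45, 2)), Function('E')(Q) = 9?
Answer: -8254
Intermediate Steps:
Function('z')(k, a) = Add(-90, Mul(298, k)) (Function('z')(k, a) = Add(Mul(298, k), -90) = Add(-90, Mul(298, k)))
Mul(-1, Function('z')(Add(-125, 153), Function('E')(14))) = Mul(-1, Add(-90, Mul(298, Add(-125, 153)))) = Mul(-1, Add(-90, Mul(298, 28))) = Mul(-1, Add(-90, 8344)) = Mul(-1, 8254) = -8254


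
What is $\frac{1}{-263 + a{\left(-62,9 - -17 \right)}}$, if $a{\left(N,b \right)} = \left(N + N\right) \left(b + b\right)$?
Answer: $- \frac{1}{6711} \approx -0.00014901$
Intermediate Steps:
$a{\left(N,b \right)} = 4 N b$ ($a{\left(N,b \right)} = 2 N 2 b = 4 N b$)
$\frac{1}{-263 + a{\left(-62,9 - -17 \right)}} = \frac{1}{-263 + 4 \left(-62\right) \left(9 - -17\right)} = \frac{1}{-263 + 4 \left(-62\right) \left(9 + 17\right)} = \frac{1}{-263 + 4 \left(-62\right) 26} = \frac{1}{-263 - 6448} = \frac{1}{-6711} = - \frac{1}{6711}$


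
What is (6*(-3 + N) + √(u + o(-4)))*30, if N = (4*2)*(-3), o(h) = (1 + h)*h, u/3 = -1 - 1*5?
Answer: -4860 + 30*I*√6 ≈ -4860.0 + 73.485*I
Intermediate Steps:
u = -18 (u = 3*(-1 - 1*5) = 3*(-1 - 5) = 3*(-6) = -18)
o(h) = h*(1 + h)
N = -24 (N = 8*(-3) = -24)
(6*(-3 + N) + √(u + o(-4)))*30 = (6*(-3 - 24) + √(-18 - 4*(1 - 4)))*30 = (6*(-27) + √(-18 - 4*(-3)))*30 = (-162 + √(-18 + 12))*30 = (-162 + √(-6))*30 = (-162 + I*√6)*30 = -4860 + 30*I*√6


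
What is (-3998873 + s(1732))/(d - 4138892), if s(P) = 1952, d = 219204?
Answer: 3996921/3919688 ≈ 1.0197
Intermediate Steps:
(-3998873 + s(1732))/(d - 4138892) = (-3998873 + 1952)/(219204 - 4138892) = -3996921/(-3919688) = -3996921*(-1/3919688) = 3996921/3919688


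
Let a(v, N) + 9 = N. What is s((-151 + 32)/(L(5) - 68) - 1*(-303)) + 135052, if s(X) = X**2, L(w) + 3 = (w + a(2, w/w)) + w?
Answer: 1085075248/4761 ≈ 2.2791e+5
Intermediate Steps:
a(v, N) = -9 + N
L(w) = -11 + 2*w (L(w) = -3 + ((w + (-9 + w/w)) + w) = -3 + ((w + (-9 + 1)) + w) = -3 + ((w - 8) + w) = -3 + ((-8 + w) + w) = -3 + (-8 + 2*w) = -11 + 2*w)
s((-151 + 32)/(L(5) - 68) - 1*(-303)) + 135052 = ((-151 + 32)/((-11 + 2*5) - 68) - 1*(-303))**2 + 135052 = (-119/((-11 + 10) - 68) + 303)**2 + 135052 = (-119/(-1 - 68) + 303)**2 + 135052 = (-119/(-69) + 303)**2 + 135052 = (-119*(-1/69) + 303)**2 + 135052 = (119/69 + 303)**2 + 135052 = (21026/69)**2 + 135052 = 442092676/4761 + 135052 = 1085075248/4761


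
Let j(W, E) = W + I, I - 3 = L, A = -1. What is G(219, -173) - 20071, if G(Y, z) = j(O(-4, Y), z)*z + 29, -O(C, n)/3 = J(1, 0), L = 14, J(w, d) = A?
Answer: -23502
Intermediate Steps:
J(w, d) = -1
I = 17 (I = 3 + 14 = 17)
O(C, n) = 3 (O(C, n) = -3*(-1) = 3)
j(W, E) = 17 + W (j(W, E) = W + 17 = 17 + W)
G(Y, z) = 29 + 20*z (G(Y, z) = (17 + 3)*z + 29 = 20*z + 29 = 29 + 20*z)
G(219, -173) - 20071 = (29 + 20*(-173)) - 20071 = (29 - 3460) - 20071 = -3431 - 20071 = -23502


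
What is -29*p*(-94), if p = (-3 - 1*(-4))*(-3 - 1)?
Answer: -10904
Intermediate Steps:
p = -4 (p = (-3 + 4)*(-4) = 1*(-4) = -4)
-29*p*(-94) = -29*(-4)*(-94) = 116*(-94) = -10904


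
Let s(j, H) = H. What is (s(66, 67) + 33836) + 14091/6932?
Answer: 235029687/6932 ≈ 33905.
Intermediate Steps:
(s(66, 67) + 33836) + 14091/6932 = (67 + 33836) + 14091/6932 = 33903 + 14091*(1/6932) = 33903 + 14091/6932 = 235029687/6932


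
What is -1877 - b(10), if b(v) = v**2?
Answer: -1977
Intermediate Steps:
-1877 - b(10) = -1877 - 1*10**2 = -1877 - 1*100 = -1877 - 100 = -1977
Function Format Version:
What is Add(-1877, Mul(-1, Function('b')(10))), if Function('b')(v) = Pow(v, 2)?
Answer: -1977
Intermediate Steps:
Add(-1877, Mul(-1, Function('b')(10))) = Add(-1877, Mul(-1, Pow(10, 2))) = Add(-1877, Mul(-1, 100)) = Add(-1877, -100) = -1977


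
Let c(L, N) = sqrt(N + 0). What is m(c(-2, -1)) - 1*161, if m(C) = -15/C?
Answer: -161 + 15*I ≈ -161.0 + 15.0*I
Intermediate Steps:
c(L, N) = sqrt(N)
m(c(-2, -1)) - 1*161 = -15*(-I) - 1*161 = -15*(-I) - 161 = -(-15)*I - 161 = 15*I - 161 = -161 + 15*I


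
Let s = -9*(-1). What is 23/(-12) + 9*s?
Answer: 949/12 ≈ 79.083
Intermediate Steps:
s = 9
23/(-12) + 9*s = 23/(-12) + 9*9 = 23*(-1/12) + 81 = -23/12 + 81 = 949/12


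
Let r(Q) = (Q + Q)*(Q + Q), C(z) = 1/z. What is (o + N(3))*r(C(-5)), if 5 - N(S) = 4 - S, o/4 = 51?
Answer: 832/25 ≈ 33.280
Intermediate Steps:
o = 204 (o = 4*51 = 204)
C(z) = 1/z
r(Q) = 4*Q**2 (r(Q) = (2*Q)*(2*Q) = 4*Q**2)
N(S) = 1 + S (N(S) = 5 - (4 - S) = 5 + (-4 + S) = 1 + S)
(o + N(3))*r(C(-5)) = (204 + (1 + 3))*(4*(1/(-5))**2) = (204 + 4)*(4*(-1/5)**2) = 208*(4*(1/25)) = 208*(4/25) = 832/25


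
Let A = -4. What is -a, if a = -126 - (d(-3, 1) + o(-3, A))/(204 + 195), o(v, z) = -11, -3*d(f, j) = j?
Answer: 150788/1197 ≈ 125.97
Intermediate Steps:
d(f, j) = -j/3
a = -150788/1197 (a = -126 - (-⅓*1 - 11)/(204 + 195) = -126 - (-⅓ - 11)/399 = -126 - (-34)/(3*399) = -126 - 1*(-34/1197) = -126 + 34/1197 = -150788/1197 ≈ -125.97)
-a = -1*(-150788/1197) = 150788/1197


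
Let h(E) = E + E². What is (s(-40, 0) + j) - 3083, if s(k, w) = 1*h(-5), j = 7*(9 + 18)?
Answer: -2874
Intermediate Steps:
j = 189 (j = 7*27 = 189)
s(k, w) = 20 (s(k, w) = 1*(-5*(1 - 5)) = 1*(-5*(-4)) = 1*20 = 20)
(s(-40, 0) + j) - 3083 = (20 + 189) - 3083 = 209 - 3083 = -2874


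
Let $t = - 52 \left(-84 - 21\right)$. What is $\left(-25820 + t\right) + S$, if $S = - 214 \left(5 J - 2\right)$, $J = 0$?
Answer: $-19932$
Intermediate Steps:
$t = 5460$ ($t = \left(-52\right) \left(-105\right) = 5460$)
$S = 428$ ($S = - 214 \left(5 \cdot 0 - 2\right) = - 214 \left(0 - 2\right) = \left(-214\right) \left(-2\right) = 428$)
$\left(-25820 + t\right) + S = \left(-25820 + 5460\right) + 428 = -20360 + 428 = -19932$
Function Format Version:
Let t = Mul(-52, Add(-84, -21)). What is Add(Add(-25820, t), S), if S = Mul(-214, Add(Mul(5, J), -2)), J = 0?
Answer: -19932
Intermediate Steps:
t = 5460 (t = Mul(-52, -105) = 5460)
S = 428 (S = Mul(-214, Add(Mul(5, 0), -2)) = Mul(-214, Add(0, -2)) = Mul(-214, -2) = 428)
Add(Add(-25820, t), S) = Add(Add(-25820, 5460), 428) = Add(-20360, 428) = -19932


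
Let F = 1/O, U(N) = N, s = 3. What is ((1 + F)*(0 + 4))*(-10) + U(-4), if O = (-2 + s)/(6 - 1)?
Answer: -244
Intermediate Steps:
O = ⅕ (O = (-2 + 3)/(6 - 1) = 1/5 = 1*(⅕) = ⅕ ≈ 0.20000)
F = 5 (F = 1/(⅕) = 5)
((1 + F)*(0 + 4))*(-10) + U(-4) = ((1 + 5)*(0 + 4))*(-10) - 4 = (6*4)*(-10) - 4 = 24*(-10) - 4 = -240 - 4 = -244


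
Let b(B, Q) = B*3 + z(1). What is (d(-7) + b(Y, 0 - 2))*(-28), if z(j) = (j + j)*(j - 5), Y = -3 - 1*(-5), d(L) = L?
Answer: 252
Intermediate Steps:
Y = 2 (Y = -3 + 5 = 2)
z(j) = 2*j*(-5 + j) (z(j) = (2*j)*(-5 + j) = 2*j*(-5 + j))
b(B, Q) = -8 + 3*B (b(B, Q) = B*3 + 2*1*(-5 + 1) = 3*B + 2*1*(-4) = 3*B - 8 = -8 + 3*B)
(d(-7) + b(Y, 0 - 2))*(-28) = (-7 + (-8 + 3*2))*(-28) = (-7 + (-8 + 6))*(-28) = (-7 - 2)*(-28) = -9*(-28) = 252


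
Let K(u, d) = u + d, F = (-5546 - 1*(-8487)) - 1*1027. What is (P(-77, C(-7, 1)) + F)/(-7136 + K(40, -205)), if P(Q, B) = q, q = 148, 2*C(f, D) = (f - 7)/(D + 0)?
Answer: -2062/7301 ≈ -0.28243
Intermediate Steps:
C(f, D) = (-7 + f)/(2*D) (C(f, D) = ((f - 7)/(D + 0))/2 = ((-7 + f)/D)/2 = (-7 + f)/(2*D))
P(Q, B) = 148
F = 1914 (F = (-5546 + 8487) - 1027 = 2941 - 1027 = 1914)
K(u, d) = d + u
(P(-77, C(-7, 1)) + F)/(-7136 + K(40, -205)) = (148 + 1914)/(-7136 + (-205 + 40)) = 2062/(-7136 - 165) = 2062/(-7301) = 2062*(-1/7301) = -2062/7301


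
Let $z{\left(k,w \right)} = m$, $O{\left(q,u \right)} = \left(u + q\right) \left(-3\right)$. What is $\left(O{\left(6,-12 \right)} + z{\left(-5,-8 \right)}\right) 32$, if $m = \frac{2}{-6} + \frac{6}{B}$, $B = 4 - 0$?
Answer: $\frac{1840}{3} \approx 613.33$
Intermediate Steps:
$B = 4$ ($B = 4 + 0 = 4$)
$O{\left(q,u \right)} = - 3 q - 3 u$ ($O{\left(q,u \right)} = \left(q + u\right) \left(-3\right) = - 3 q - 3 u$)
$m = \frac{7}{6}$ ($m = \frac{2}{-6} + \frac{6}{4} = 2 \left(- \frac{1}{6}\right) + 6 \cdot \frac{1}{4} = - \frac{1}{3} + \frac{3}{2} = \frac{7}{6} \approx 1.1667$)
$z{\left(k,w \right)} = \frac{7}{6}$
$\left(O{\left(6,-12 \right)} + z{\left(-5,-8 \right)}\right) 32 = \left(\left(\left(-3\right) 6 - -36\right) + \frac{7}{6}\right) 32 = \left(\left(-18 + 36\right) + \frac{7}{6}\right) 32 = \left(18 + \frac{7}{6}\right) 32 = \frac{115}{6} \cdot 32 = \frac{1840}{3}$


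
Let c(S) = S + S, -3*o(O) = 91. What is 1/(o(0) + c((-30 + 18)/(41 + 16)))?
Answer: -57/1753 ≈ -0.032516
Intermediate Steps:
o(O) = -91/3 (o(O) = -⅓*91 = -91/3)
c(S) = 2*S
1/(o(0) + c((-30 + 18)/(41 + 16))) = 1/(-91/3 + 2*((-30 + 18)/(41 + 16))) = 1/(-91/3 + 2*(-12/57)) = 1/(-91/3 + 2*(-12*1/57)) = 1/(-91/3 + 2*(-4/19)) = 1/(-91/3 - 8/19) = 1/(-1753/57) = -57/1753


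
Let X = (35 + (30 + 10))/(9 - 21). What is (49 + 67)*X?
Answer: -725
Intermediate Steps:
X = -25/4 (X = (35 + 40)/(-12) = 75*(-1/12) = -25/4 ≈ -6.2500)
(49 + 67)*X = (49 + 67)*(-25/4) = 116*(-25/4) = -725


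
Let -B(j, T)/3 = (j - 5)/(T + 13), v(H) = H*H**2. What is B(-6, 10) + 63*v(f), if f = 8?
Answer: 741921/23 ≈ 32257.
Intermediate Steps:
v(H) = H**3
B(j, T) = -3*(-5 + j)/(13 + T) (B(j, T) = -3*(j - 5)/(T + 13) = -3*(-5 + j)/(13 + T))
B(-6, 10) + 63*v(f) = 3*(5 - 1*(-6))/(13 + 10) + 63*8**3 = 3*(5 + 6)/23 + 63*512 = 3*(1/23)*11 + 32256 = 33/23 + 32256 = 741921/23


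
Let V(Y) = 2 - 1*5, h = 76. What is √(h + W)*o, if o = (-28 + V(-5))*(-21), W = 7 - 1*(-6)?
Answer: 651*√89 ≈ 6141.5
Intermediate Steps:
W = 13 (W = 7 + 6 = 13)
V(Y) = -3 (V(Y) = 2 - 5 = -3)
o = 651 (o = (-28 - 3)*(-21) = -31*(-21) = 651)
√(h + W)*o = √(76 + 13)*651 = √89*651 = 651*√89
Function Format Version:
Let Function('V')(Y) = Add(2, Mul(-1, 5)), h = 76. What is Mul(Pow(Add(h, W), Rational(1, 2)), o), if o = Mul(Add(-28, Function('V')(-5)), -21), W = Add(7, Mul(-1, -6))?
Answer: Mul(651, Pow(89, Rational(1, 2))) ≈ 6141.5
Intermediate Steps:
W = 13 (W = Add(7, 6) = 13)
Function('V')(Y) = -3 (Function('V')(Y) = Add(2, -5) = -3)
o = 651 (o = Mul(Add(-28, -3), -21) = Mul(-31, -21) = 651)
Mul(Pow(Add(h, W), Rational(1, 2)), o) = Mul(Pow(Add(76, 13), Rational(1, 2)), 651) = Mul(Pow(89, Rational(1, 2)), 651) = Mul(651, Pow(89, Rational(1, 2)))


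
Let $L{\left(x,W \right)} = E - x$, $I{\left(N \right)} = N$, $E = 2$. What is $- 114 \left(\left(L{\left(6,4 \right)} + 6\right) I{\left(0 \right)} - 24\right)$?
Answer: $2736$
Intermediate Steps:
$L{\left(x,W \right)} = 2 - x$
$- 114 \left(\left(L{\left(6,4 \right)} + 6\right) I{\left(0 \right)} - 24\right) = - 114 \left(\left(\left(2 - 6\right) + 6\right) 0 - 24\right) = - 114 \left(\left(-4 + 6\right) 0 - 24\right) = - 114 \left(2 \cdot 0 - 24\right) = - 114 \left(0 - 24\right) = \left(-114\right) \left(-24\right) = 2736$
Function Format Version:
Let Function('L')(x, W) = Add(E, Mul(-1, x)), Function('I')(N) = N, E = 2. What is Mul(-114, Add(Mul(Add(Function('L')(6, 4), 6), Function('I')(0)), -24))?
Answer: 2736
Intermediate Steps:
Function('L')(x, W) = Add(2, Mul(-1, x))
Mul(-114, Add(Mul(Add(Function('L')(6, 4), 6), Function('I')(0)), -24)) = Mul(-114, Add(Mul(Add(Add(2, Mul(-1, 6)), 6), 0), -24)) = Mul(-114, Add(Mul(Add(Add(2, -6), 6), 0), -24)) = Mul(-114, Add(Mul(Add(-4, 6), 0), -24)) = Mul(-114, Add(Mul(2, 0), -24)) = Mul(-114, Add(0, -24)) = Mul(-114, -24) = 2736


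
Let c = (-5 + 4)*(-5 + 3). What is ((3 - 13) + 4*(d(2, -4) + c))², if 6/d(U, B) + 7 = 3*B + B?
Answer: 4900/529 ≈ 9.2628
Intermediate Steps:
d(U, B) = 6/(-7 + 4*B) (d(U, B) = 6/(-7 + (3*B + B)) = 6/(-7 + 4*B))
c = 2 (c = -1*(-2) = 2)
((3 - 13) + 4*(d(2, -4) + c))² = ((3 - 13) + 4*(6/(-7 + 4*(-4)) + 2))² = (-10 + 4*(6/(-7 - 16) + 2))² = (-10 + 4*(6/(-23) + 2))² = (-10 + 4*(6*(-1/23) + 2))² = (-10 + 4*(-6/23 + 2))² = (-10 + 4*(40/23))² = (-10 + 160/23)² = (-70/23)² = 4900/529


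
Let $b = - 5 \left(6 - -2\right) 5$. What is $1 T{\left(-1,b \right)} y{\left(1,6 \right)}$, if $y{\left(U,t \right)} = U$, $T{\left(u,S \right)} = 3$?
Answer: $3$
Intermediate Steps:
$b = -200$ ($b = - 5 \left(6 + 2\right) 5 = \left(-5\right) 8 \cdot 5 = \left(-40\right) 5 = -200$)
$1 T{\left(-1,b \right)} y{\left(1,6 \right)} = 1 \cdot 3 \cdot 1 = 3 \cdot 1 = 3$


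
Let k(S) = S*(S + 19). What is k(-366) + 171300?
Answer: 298302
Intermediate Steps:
k(S) = S*(19 + S)
k(-366) + 171300 = -366*(19 - 366) + 171300 = -366*(-347) + 171300 = 127002 + 171300 = 298302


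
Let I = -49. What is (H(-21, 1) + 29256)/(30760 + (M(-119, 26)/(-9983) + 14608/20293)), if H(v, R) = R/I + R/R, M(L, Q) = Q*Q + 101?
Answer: 41489180365464/43621516739101 ≈ 0.95112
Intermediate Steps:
M(L, Q) = 101 + Q**2 (M(L, Q) = Q**2 + 101 = 101 + Q**2)
H(v, R) = 1 - R/49 (H(v, R) = R/(-49) + R/R = R*(-1/49) + 1 = -R/49 + 1 = 1 - R/49)
(H(-21, 1) + 29256)/(30760 + (M(-119, 26)/(-9983) + 14608/20293)) = ((1 - 1/49*1) + 29256)/(30760 + ((101 + 26**2)/(-9983) + 14608/20293)) = ((1 - 1/49) + 29256)/(30760 + ((101 + 676)*(-1/9983) + 14608*(1/20293))) = (48/49 + 29256)/(30760 + (777*(-1/9983) + 14608/20293)) = 1433592/(49*(30760 + (-777/9983 + 14608/20293))) = 1433592/(49*(30760 + 130064003/202585019)) = 1433592/(49*(6231645248443/202585019)) = (1433592/49)*(202585019/6231645248443) = 41489180365464/43621516739101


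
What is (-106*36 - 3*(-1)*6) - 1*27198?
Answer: -30996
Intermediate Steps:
(-106*36 - 3*(-1)*6) - 1*27198 = (-3816 + 3*6) - 27198 = (-3816 + 18) - 27198 = -3798 - 27198 = -30996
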